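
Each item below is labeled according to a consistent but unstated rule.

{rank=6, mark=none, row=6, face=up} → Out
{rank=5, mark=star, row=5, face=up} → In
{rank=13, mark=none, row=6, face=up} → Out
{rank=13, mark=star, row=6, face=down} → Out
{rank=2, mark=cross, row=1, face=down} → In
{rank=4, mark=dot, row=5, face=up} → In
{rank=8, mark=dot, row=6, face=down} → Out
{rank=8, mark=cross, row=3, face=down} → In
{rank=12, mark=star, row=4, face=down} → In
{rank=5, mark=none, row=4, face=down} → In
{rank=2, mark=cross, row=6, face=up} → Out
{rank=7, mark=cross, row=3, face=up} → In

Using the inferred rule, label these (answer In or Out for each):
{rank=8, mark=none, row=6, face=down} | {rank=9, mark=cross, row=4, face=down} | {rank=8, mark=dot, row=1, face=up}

Out, In, In

The common property of the 'In' items is: row ≤ 5. No 'Out' item has it.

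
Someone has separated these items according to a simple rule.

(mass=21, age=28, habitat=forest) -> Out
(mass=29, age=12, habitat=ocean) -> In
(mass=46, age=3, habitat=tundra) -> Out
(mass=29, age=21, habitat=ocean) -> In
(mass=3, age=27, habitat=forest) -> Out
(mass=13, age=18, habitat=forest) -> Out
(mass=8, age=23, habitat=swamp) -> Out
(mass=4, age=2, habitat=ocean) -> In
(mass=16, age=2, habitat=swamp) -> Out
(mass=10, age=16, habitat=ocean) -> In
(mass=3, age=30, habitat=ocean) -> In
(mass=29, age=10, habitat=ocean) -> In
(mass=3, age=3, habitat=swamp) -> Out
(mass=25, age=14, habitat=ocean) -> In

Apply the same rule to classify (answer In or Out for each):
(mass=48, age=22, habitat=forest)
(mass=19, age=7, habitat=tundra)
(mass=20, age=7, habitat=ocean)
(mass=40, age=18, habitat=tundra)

Out, Out, In, Out

The simplest hypothesis consistent with all the labels is: habitat is ocean.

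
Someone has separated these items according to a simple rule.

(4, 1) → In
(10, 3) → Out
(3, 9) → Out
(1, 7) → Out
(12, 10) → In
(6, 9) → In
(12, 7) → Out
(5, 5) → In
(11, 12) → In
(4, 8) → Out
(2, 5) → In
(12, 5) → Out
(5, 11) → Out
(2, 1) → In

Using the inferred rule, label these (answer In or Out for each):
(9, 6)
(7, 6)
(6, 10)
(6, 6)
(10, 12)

The classifier is using: |first − second| ≤ 3.
(9, 6) — |9−6| = 3, hence In.
(7, 6) — |7−6| = 1, hence In.
(6, 10) — |6−10| = 4, hence Out.
(6, 6) — |6−6| = 0, hence In.
(10, 12) — |10−12| = 2, hence In.

In, In, Out, In, In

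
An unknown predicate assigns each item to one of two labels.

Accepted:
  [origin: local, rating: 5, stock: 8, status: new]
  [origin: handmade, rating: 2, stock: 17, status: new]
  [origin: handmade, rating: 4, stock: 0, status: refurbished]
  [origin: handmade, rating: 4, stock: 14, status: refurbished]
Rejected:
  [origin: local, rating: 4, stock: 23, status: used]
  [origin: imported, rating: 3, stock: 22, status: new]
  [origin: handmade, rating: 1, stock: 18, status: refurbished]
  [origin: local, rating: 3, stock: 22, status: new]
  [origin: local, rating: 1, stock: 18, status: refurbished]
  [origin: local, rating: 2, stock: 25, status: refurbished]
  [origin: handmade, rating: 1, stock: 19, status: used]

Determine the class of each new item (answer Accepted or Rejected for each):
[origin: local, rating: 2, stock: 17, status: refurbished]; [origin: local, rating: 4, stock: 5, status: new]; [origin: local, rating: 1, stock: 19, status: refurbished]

Accepted, Accepted, Rejected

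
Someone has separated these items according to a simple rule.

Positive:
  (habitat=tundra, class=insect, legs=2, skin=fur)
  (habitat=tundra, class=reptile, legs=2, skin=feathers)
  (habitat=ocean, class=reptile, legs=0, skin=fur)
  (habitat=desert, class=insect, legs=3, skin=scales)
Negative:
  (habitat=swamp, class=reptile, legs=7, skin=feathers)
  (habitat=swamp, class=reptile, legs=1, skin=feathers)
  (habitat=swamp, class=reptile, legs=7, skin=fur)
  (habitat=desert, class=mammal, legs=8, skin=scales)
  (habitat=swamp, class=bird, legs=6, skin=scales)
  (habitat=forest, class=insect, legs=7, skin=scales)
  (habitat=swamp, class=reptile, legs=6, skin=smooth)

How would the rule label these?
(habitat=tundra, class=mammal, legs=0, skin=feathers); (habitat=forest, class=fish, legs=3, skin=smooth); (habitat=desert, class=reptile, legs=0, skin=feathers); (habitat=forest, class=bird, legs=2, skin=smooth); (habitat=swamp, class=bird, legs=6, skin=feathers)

Positive, Positive, Positive, Positive, Negative

A rule that fits every label: legs ≠ 1 AND legs ≤ 3 — true of each 'Positive' example, false of each 'Negative' one.
(habitat=tundra, class=mammal, legs=0, skin=feathers) → legs = 0 → Positive. (habitat=forest, class=fish, legs=3, skin=smooth) → legs = 3 → Positive. (habitat=desert, class=reptile, legs=0, skin=feathers) → legs = 0 → Positive. (habitat=forest, class=bird, legs=2, skin=smooth) → legs = 2 → Positive. (habitat=swamp, class=bird, legs=6, skin=feathers) → legs = 6 → Negative.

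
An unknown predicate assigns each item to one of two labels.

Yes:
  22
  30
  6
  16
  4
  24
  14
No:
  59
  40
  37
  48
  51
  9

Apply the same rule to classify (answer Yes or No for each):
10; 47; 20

Yes, No, Yes

The simplest hypothesis consistent with all the labels is: even AND at most 30.
10: Yes (10 is even, 10 ≤ 30).
47: No (47 is odd, 47 > 30).
20: Yes (20 is even, 20 ≤ 30).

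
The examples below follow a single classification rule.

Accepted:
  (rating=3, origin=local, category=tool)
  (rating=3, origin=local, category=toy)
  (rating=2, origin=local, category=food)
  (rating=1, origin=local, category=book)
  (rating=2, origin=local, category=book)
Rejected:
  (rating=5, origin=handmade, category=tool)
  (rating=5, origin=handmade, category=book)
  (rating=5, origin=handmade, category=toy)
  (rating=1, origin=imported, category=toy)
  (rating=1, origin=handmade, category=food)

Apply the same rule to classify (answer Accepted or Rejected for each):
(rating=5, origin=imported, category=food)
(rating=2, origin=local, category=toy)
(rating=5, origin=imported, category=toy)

Rejected, Accepted, Rejected

The simplest hypothesis consistent with all the labels is: origin is local.
(rating=5, origin=imported, category=food) — origin is imported, hence Rejected.
(rating=2, origin=local, category=toy) — origin is local, hence Accepted.
(rating=5, origin=imported, category=toy) — origin is imported, hence Rejected.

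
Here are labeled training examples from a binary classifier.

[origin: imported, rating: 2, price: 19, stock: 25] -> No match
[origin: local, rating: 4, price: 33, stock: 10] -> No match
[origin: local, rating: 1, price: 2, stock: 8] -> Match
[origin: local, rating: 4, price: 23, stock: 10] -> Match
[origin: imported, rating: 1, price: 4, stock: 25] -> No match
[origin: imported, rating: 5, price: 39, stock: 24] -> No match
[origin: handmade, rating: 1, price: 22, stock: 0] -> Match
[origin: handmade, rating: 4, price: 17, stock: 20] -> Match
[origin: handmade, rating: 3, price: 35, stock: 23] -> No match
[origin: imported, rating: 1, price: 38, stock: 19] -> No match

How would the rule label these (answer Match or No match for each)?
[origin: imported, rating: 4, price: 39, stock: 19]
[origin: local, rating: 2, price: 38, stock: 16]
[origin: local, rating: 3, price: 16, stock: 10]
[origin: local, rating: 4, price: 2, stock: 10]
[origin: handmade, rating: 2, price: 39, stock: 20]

No match, No match, Match, Match, No match

Every 'Match' example satisfies: price ≤ 23 AND stock ≤ 20. None of the 'No match' examples do.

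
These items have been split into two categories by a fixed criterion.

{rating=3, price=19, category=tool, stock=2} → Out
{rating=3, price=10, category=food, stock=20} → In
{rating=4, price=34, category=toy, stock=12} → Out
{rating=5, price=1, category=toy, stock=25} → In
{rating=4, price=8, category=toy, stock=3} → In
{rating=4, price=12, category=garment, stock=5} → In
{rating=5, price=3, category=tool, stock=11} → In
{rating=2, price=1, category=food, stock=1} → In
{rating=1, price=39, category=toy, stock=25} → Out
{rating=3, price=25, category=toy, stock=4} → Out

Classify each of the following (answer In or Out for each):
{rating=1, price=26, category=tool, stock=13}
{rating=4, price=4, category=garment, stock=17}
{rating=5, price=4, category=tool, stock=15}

Out, In, In

The distinguishing property — price ≤ 12 — holds for all the 'In' cases and none of the 'Out' cases.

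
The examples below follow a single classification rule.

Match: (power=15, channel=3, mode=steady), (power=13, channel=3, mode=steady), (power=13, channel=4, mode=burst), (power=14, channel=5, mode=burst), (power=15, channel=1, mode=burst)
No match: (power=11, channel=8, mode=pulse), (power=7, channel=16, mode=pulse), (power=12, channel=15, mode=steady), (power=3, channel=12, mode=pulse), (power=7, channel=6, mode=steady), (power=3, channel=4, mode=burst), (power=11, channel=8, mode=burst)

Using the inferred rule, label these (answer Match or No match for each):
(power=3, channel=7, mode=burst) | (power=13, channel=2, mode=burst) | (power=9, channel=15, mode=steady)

No match, Match, No match

A rule that fits every label: power ≥ 13 — true of each 'Match' example, false of each 'No match' one.
(power=3, channel=7, mode=burst): power = 3, fails this test → No match.
(power=13, channel=2, mode=burst): power = 13, matches → Match.
(power=9, channel=15, mode=steady): power = 9, fails this test → No match.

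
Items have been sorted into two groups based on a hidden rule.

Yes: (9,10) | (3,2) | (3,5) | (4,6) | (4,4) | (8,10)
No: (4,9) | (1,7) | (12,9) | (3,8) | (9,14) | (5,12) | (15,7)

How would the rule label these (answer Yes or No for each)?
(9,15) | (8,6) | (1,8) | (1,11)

The rule appears to be: |first − second| ≤ 2.
(9,15) → |9−15| = 6 → No. (8,6) → |8−6| = 2 → Yes. (1,8) → |1−8| = 7 → No. (1,11) → |1−11| = 10 → No.

No, Yes, No, No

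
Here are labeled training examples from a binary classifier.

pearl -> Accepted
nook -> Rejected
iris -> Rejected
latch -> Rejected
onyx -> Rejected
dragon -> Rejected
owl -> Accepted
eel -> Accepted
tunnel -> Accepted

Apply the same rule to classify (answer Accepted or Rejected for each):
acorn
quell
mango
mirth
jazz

Rejected, Accepted, Rejected, Rejected, Rejected

All 'Accepted' examples share one property — ends with 'l' — and every 'Rejected' example lacks it.
acorn: Rejected (ends with 'n').
quell: Accepted (ends with 'l').
mango: Rejected (ends with 'o').
mirth: Rejected (ends with 'h').
jazz: Rejected (ends with 'z').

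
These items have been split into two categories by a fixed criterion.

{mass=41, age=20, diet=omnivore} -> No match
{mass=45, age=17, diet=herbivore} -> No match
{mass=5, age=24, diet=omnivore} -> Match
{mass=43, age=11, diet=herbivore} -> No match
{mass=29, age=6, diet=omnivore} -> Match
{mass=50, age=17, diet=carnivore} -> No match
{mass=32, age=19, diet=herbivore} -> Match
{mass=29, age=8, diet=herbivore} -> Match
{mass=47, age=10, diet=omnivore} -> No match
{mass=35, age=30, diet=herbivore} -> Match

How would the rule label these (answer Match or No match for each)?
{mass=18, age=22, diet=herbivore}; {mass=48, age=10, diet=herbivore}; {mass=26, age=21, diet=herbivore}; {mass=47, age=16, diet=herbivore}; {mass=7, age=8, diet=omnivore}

Match, No match, Match, No match, Match

Rule: mass ≤ 35. This holds for each 'Match' example and fails for each 'No match' one.
{mass=18, age=22, diet=herbivore} — mass = 18, hence Match. {mass=48, age=10, diet=herbivore} — mass = 48, hence No match. {mass=26, age=21, diet=herbivore} — mass = 26, hence Match. {mass=47, age=16, diet=herbivore} — mass = 47, hence No match. {mass=7, age=8, diet=omnivore} — mass = 7, hence Match.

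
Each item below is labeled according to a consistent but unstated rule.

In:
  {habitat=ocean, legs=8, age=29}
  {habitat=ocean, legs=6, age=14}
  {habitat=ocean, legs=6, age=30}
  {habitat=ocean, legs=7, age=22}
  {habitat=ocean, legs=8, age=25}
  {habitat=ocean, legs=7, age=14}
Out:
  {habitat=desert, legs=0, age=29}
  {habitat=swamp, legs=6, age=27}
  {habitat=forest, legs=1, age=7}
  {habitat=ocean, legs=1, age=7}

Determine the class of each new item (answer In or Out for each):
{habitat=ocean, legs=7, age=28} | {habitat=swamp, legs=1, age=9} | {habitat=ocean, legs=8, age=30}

One predicate separates the groups cleanly: habitat is ocean AND age ≥ 14.
{habitat=ocean, legs=7, age=28}: habitat is ocean, age = 28, fits → In.
{habitat=swamp, legs=1, age=9}: habitat is swamp, age = 9, does not fit → Out.
{habitat=ocean, legs=8, age=30}: habitat is ocean, age = 30, fits → In.

In, Out, In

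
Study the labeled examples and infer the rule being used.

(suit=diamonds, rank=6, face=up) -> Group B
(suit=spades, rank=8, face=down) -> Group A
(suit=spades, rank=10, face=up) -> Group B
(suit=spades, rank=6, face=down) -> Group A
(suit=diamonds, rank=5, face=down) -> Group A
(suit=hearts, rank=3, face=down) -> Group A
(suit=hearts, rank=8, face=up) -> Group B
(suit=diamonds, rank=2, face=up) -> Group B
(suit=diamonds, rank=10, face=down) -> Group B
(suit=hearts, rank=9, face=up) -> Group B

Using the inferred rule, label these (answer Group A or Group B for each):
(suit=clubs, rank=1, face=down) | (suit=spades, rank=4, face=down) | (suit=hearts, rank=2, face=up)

Group A, Group A, Group B

Every 'Group A' example satisfies: face is down AND rank ≤ 8. None of the 'Group B' examples do.
(suit=clubs, rank=1, face=down): face is down, rank = 1 — passes, so Group A. (suit=spades, rank=4, face=down): face is down, rank = 4 — passes, so Group A. (suit=hearts, rank=2, face=up): face is up, rank = 2 — lacks this property, so Group B.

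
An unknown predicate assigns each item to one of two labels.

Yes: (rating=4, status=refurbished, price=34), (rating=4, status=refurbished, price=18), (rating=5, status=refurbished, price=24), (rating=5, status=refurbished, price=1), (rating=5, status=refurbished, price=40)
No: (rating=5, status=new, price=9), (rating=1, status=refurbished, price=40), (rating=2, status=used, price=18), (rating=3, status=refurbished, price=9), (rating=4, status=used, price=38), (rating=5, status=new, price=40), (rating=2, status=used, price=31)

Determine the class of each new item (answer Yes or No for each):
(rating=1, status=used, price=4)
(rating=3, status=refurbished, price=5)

No, No

Every 'Yes' example satisfies: status is refurbished AND rating ≥ 4. None of the 'No' examples do.
(rating=1, status=used, price=4): status is used, rating = 1 — fails this test, so No. (rating=3, status=refurbished, price=5): status is refurbished, rating = 3 — fails this test, so No.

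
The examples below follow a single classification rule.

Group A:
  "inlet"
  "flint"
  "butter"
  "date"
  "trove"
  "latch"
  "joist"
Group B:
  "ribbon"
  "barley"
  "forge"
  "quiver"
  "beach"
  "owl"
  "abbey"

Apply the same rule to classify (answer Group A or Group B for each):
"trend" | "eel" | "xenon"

Group A, Group B, Group B

Checking candidate rules against both groups, what survives is: contains 't'.
"trend" — has 't', hence Group A. "eel" — no 't', hence Group B. "xenon" — no 't', hence Group B.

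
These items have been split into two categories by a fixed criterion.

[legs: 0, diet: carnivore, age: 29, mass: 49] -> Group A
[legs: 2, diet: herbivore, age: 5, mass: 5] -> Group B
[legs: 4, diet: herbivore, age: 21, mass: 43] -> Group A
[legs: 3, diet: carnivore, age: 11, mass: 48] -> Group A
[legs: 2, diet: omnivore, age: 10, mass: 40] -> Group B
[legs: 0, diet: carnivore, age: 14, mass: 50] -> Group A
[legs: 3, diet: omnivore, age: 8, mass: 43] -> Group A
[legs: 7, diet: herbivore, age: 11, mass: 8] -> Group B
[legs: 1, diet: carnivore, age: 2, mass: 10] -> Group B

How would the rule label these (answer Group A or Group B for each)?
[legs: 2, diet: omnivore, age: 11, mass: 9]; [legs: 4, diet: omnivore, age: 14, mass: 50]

Group B, Group A

Rule: mass ≥ 43. This holds for each 'Group A' example and fails for each 'Group B' one.
[legs: 2, diet: omnivore, age: 11, mass: 9] — mass = 9, hence Group B.
[legs: 4, diet: omnivore, age: 14, mass: 50] — mass = 50, hence Group A.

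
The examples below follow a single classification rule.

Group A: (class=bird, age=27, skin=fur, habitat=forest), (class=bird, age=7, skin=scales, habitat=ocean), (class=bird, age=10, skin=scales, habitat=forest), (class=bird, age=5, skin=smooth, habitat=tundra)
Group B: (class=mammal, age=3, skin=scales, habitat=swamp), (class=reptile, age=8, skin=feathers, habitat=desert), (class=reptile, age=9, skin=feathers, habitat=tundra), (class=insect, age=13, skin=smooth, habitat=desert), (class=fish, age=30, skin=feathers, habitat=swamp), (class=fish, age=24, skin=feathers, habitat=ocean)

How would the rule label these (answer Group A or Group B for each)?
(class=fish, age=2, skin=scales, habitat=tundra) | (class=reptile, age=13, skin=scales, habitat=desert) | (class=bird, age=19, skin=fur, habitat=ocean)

Group B, Group B, Group A

Every 'Group A' example satisfies: class is bird. None of the 'Group B' examples do.
(class=fish, age=2, skin=scales, habitat=tundra): class is fish, fails this test → Group B. (class=reptile, age=13, skin=scales, habitat=desert): class is reptile, fails this test → Group B. (class=bird, age=19, skin=fur, habitat=ocean): class is bird, satisfies this → Group A.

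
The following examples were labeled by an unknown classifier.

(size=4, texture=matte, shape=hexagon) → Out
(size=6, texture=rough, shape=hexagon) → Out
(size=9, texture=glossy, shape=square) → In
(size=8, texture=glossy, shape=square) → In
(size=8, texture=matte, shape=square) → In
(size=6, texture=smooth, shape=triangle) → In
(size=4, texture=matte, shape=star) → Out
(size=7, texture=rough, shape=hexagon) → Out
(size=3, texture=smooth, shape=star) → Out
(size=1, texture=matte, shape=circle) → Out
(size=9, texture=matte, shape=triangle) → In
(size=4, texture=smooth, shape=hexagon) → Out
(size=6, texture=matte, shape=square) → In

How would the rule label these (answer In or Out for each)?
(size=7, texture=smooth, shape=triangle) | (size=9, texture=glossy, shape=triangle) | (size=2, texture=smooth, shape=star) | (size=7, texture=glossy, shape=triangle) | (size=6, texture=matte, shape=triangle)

In, In, Out, In, In

The rule appears to be: shape is square OR shape is triangle.
(size=7, texture=smooth, shape=triangle): shape is triangle — fits, so In. (size=9, texture=glossy, shape=triangle): shape is triangle — fits, so In. (size=2, texture=smooth, shape=star): shape is star — fails this test, so Out. (size=7, texture=glossy, shape=triangle): shape is triangle — fits, so In. (size=6, texture=matte, shape=triangle): shape is triangle — fits, so In.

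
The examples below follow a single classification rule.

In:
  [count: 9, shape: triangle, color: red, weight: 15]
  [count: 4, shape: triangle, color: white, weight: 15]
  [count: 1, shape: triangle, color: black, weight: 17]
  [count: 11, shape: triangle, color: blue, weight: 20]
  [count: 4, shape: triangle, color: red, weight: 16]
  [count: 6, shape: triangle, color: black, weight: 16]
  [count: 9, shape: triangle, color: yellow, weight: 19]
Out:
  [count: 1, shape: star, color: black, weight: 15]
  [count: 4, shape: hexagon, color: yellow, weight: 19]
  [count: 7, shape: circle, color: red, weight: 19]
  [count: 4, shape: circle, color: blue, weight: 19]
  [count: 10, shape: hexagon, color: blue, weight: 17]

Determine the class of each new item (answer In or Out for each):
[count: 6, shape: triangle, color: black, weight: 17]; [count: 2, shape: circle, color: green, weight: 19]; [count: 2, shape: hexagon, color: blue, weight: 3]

Checking candidate rules against both groups, what survives is: shape is triangle.
In: [count: 6, shape: triangle, color: black, weight: 17], since shape is triangle. Out: [count: 2, shape: circle, color: green, weight: 19], since shape is circle. Out: [count: 2, shape: hexagon, color: blue, weight: 3], since shape is hexagon.

In, Out, Out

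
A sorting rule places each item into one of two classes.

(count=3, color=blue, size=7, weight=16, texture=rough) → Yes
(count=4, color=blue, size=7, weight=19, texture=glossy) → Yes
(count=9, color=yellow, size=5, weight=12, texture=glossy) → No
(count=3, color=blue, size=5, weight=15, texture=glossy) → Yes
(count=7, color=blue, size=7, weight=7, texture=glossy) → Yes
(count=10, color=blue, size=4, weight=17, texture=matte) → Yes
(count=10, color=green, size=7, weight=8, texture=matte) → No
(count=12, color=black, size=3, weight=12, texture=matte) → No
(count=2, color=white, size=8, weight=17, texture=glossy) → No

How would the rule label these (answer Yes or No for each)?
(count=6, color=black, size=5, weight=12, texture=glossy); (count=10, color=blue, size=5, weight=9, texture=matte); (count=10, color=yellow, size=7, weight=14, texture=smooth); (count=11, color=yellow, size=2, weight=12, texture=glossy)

No, Yes, No, No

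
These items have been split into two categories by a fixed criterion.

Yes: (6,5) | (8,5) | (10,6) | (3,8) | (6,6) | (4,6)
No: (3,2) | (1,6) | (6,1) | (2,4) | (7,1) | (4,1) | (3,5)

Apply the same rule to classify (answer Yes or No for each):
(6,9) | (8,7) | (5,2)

One predicate separates the groups cleanly: sum ≥ 10.

Yes, Yes, No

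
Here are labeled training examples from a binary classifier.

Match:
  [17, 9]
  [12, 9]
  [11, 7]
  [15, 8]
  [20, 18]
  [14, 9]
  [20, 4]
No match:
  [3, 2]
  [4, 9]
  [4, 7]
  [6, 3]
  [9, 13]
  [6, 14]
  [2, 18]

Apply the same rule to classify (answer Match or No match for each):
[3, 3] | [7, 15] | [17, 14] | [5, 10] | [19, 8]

No match, No match, Match, No match, Match

The distinguishing property — first ≥ 11 — holds for all the 'Match' cases and none of the 'No match' cases.
[3, 3]: first 3 — does not pass, so No match.
[7, 15]: first 7 — does not pass, so No match.
[17, 14]: first 17 — checks out, so Match.
[5, 10]: first 5 — does not pass, so No match.
[19, 8]: first 19 — checks out, so Match.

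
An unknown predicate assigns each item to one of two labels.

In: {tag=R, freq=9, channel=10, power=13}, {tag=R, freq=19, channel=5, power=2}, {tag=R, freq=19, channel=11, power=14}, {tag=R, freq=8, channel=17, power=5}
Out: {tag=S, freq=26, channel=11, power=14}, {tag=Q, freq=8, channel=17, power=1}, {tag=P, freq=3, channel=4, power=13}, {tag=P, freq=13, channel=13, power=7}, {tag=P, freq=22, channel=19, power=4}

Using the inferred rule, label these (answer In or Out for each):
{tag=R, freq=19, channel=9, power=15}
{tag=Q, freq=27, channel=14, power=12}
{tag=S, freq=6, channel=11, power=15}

In, Out, Out

The distinguishing property — tag is R — holds for all the 'In' cases and none of the 'Out' cases.
{tag=R, freq=19, channel=9, power=15}: In (tag is R). {tag=Q, freq=27, channel=14, power=12}: Out (tag is Q). {tag=S, freq=6, channel=11, power=15}: Out (tag is S).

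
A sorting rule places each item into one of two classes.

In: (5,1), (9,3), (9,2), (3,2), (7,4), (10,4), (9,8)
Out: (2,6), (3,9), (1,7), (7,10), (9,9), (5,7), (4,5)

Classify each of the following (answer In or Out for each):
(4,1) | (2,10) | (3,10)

In, Out, Out

The rule appears to be: first > second.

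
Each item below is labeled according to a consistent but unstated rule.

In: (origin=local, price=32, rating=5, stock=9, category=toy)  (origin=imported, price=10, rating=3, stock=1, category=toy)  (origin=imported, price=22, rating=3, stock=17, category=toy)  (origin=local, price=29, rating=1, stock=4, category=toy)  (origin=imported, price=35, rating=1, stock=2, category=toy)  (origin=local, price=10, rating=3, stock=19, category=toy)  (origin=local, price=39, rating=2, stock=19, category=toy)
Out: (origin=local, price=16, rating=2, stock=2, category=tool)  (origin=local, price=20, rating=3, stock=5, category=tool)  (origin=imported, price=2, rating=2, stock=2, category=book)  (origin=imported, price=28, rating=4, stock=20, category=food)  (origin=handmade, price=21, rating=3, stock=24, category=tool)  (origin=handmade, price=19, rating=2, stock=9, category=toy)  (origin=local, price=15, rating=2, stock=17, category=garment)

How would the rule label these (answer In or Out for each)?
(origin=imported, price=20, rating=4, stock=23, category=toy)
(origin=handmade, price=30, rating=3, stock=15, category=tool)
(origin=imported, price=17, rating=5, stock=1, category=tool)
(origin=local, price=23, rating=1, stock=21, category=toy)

The pattern is that an item is 'In' exactly when: category is toy AND price ≠ 19.
In: (origin=imported, price=20, rating=4, stock=23, category=toy), since category is toy, price = 20.
Out: (origin=handmade, price=30, rating=3, stock=15, category=tool), since category is tool, price = 30.
Out: (origin=imported, price=17, rating=5, stock=1, category=tool), since category is tool, price = 17.
In: (origin=local, price=23, rating=1, stock=21, category=toy), since category is toy, price = 23.

In, Out, Out, In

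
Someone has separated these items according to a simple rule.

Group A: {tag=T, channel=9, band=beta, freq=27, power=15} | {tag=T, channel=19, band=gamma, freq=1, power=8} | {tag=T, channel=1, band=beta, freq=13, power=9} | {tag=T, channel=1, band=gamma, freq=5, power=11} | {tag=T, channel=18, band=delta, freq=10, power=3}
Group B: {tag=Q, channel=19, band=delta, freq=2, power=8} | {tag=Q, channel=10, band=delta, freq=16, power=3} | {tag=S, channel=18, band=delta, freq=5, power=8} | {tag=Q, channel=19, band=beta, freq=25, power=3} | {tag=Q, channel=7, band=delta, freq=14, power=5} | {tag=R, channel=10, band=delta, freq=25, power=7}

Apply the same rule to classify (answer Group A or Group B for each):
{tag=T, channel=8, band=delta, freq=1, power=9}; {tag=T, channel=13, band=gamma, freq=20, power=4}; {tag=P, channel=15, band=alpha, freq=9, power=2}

Group A, Group A, Group B

The distinguishing property — tag is T — holds for all the 'Group A' cases and none of the 'Group B' cases.
{tag=T, channel=8, band=delta, freq=1, power=9} → tag is T → Group A.
{tag=T, channel=13, band=gamma, freq=20, power=4} → tag is T → Group A.
{tag=P, channel=15, band=alpha, freq=9, power=2} → tag is P → Group B.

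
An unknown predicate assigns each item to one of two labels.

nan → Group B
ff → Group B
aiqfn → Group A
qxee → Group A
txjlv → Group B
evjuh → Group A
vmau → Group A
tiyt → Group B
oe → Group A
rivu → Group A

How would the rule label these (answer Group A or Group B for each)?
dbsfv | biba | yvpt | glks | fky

Group B, Group A, Group B, Group B, Group B

All 'Group A' examples share one property — has ≥ 2 vowels — and every 'Group B' example lacks it.
dbsfv — 0 vowels, hence Group B. biba — 2 vowels, hence Group A. yvpt — 0 vowels, hence Group B. glks — 0 vowels, hence Group B. fky — 0 vowels, hence Group B.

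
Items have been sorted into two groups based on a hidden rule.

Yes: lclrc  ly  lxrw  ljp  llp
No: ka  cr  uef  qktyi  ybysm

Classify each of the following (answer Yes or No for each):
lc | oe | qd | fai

Yes, No, No, No

Rule: contains 'l'. This holds for each 'Yes' example and fails for each 'No' one.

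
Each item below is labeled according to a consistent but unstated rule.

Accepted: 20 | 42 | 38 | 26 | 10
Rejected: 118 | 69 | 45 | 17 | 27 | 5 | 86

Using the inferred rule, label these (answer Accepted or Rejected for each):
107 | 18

A rule that fits every label: even AND at most 42 — true of each 'Accepted' example, false of each 'Rejected' one.
107: 107 is odd, 107 > 42 — fails the rule, so Rejected.
18: 18 is even, 18 ≤ 42 — has this property, so Accepted.

Rejected, Accepted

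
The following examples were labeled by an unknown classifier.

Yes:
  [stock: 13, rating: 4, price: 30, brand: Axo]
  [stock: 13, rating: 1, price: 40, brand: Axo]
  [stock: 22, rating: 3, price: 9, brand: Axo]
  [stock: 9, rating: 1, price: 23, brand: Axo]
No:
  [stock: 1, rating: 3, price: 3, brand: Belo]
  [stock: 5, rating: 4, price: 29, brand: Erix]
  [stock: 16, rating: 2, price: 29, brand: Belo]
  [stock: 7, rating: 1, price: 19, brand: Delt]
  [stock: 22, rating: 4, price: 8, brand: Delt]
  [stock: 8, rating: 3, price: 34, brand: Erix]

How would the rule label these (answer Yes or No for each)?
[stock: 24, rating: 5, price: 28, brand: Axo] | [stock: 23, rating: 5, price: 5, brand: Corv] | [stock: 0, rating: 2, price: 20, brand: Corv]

Yes, No, No

The pattern is that an item is 'Yes' exactly when: brand is Axo.
[stock: 24, rating: 5, price: 28, brand: Axo]: brand is Axo — qualifies, so Yes. [stock: 23, rating: 5, price: 5, brand: Corv]: brand is Corv — lacks this property, so No. [stock: 0, rating: 2, price: 20, brand: Corv]: brand is Corv — lacks this property, so No.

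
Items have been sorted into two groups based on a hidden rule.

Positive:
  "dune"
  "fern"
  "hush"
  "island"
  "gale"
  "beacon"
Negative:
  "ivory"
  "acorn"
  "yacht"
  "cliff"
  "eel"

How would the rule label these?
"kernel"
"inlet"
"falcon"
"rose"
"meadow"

Positive, Negative, Positive, Positive, Positive

The rule appears to be: even length.
"kernel" → length 6 → Positive. "inlet" → length 5 → Negative. "falcon" → length 6 → Positive. "rose" → length 4 → Positive. "meadow" → length 6 → Positive.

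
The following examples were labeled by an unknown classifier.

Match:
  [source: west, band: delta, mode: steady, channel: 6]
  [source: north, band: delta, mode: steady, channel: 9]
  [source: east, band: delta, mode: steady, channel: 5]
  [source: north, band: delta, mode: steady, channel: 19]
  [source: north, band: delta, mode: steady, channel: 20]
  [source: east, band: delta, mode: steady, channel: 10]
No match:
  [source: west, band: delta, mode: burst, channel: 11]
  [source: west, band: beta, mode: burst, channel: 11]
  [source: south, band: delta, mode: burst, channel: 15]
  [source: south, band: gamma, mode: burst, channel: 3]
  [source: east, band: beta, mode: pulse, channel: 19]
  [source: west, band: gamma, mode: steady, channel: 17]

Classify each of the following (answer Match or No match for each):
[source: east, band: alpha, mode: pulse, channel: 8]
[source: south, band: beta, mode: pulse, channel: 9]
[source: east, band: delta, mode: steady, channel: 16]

The classifier is using: band is delta AND mode is steady.
[source: east, band: alpha, mode: pulse, channel: 8]: No match (band is alpha, mode is pulse). [source: south, band: beta, mode: pulse, channel: 9]: No match (band is beta, mode is pulse). [source: east, band: delta, mode: steady, channel: 16]: Match (band is delta, mode is steady).

No match, No match, Match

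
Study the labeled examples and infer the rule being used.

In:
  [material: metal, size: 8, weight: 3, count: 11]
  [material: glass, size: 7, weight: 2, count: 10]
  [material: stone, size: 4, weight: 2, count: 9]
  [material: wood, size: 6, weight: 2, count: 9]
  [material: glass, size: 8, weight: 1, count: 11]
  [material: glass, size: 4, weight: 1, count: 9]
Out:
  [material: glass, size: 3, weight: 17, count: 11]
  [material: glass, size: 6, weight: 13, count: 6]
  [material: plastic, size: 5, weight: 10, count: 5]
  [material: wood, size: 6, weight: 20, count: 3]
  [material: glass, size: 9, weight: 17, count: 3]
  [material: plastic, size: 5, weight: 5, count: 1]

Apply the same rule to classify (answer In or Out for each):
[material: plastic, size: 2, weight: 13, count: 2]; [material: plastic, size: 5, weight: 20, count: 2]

The distinguishing property — weight ≤ 3 — holds for all the 'In' cases and none of the 'Out' cases.
[material: plastic, size: 2, weight: 13, count: 2]: Out (weight = 13).
[material: plastic, size: 5, weight: 20, count: 2]: Out (weight = 20).

Out, Out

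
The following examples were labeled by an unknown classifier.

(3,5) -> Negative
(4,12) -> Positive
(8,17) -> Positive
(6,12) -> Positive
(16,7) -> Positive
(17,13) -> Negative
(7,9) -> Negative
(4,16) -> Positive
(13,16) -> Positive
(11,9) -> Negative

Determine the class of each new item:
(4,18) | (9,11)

Positive, Negative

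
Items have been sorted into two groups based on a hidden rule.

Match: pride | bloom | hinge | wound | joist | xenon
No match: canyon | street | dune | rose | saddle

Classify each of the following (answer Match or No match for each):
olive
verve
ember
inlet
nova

Match, Match, Match, Match, No match

The rule appears to be: odd length.
Match: olive, since length 5.
Match: verve, since length 5.
Match: ember, since length 5.
Match: inlet, since length 5.
No match: nova, since length 4.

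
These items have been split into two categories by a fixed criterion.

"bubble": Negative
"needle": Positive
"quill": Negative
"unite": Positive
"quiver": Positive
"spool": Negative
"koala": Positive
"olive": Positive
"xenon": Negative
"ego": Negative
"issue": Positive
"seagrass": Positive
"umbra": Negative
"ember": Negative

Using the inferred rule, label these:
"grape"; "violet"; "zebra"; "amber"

The distinguishing property — has ≥ 3 vowels — holds for all the 'Positive' cases and none of the 'Negative' cases.
"grape" → 2 vowels → Negative. "violet" → 3 vowels → Positive. "zebra" → 2 vowels → Negative. "amber" → 2 vowels → Negative.

Negative, Positive, Negative, Negative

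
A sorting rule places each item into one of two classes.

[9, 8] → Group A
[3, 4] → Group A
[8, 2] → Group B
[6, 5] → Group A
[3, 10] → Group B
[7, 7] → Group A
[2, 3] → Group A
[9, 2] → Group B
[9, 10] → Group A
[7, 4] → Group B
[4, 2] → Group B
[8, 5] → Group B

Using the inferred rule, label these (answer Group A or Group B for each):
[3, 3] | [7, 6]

Group A, Group A

The common property of the 'Group A' items is: |first − second| ≤ 1. No 'Group B' item has it.
[3, 3]: |3−3| = 0 — passes, so Group A. [7, 6]: |7−6| = 1 — passes, so Group A.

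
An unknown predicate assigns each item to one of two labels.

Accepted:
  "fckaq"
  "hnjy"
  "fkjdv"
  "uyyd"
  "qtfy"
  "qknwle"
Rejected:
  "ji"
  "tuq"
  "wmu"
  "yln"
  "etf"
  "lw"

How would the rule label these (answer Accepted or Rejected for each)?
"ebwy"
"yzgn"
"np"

Accepted, Accepted, Rejected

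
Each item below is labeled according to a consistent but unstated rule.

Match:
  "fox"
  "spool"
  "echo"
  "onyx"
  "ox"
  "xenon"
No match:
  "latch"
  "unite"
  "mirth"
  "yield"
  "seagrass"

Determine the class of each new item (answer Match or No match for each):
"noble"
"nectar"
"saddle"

One predicate separates the groups cleanly: contains 'o'.
"noble": has 'o', fits → Match.
"nectar": no 'o', doesn't qualify → No match.
"saddle": no 'o', doesn't qualify → No match.

Match, No match, No match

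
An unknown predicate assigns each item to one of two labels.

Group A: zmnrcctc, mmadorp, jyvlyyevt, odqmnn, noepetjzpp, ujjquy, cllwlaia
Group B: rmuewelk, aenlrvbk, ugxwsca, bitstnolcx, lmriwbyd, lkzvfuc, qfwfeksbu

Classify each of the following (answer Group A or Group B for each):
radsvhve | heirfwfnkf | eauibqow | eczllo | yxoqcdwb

Checking candidate rules against both groups, what survives is: has a double letter.

Group B, Group B, Group B, Group A, Group B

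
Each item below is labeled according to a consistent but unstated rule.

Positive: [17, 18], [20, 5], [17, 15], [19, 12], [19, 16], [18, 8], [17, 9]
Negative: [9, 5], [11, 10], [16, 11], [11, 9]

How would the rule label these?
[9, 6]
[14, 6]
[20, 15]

Negative, Negative, Positive

The simplest hypothesis consistent with all the labels is: first ≥ 17.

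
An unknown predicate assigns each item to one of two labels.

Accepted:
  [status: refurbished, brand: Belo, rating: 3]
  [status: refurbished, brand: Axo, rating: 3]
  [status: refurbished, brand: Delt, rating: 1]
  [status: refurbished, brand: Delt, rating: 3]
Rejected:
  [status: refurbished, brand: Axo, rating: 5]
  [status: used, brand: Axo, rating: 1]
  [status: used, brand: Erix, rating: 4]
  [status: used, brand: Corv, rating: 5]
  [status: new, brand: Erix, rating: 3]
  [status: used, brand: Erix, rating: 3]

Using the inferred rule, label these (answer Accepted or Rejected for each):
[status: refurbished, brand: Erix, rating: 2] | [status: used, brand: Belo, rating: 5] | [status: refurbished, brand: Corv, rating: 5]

Accepted, Rejected, Rejected

The common property of the 'Accepted' items is: status is refurbished AND rating ≤ 3. No 'Rejected' item has it.
[status: refurbished, brand: Erix, rating: 2]: status is refurbished, rating = 2 — satisfies this, so Accepted.
[status: used, brand: Belo, rating: 5]: status is used, rating = 5 — does not pass, so Rejected.
[status: refurbished, brand: Corv, rating: 5]: status is refurbished, rating = 5 — does not pass, so Rejected.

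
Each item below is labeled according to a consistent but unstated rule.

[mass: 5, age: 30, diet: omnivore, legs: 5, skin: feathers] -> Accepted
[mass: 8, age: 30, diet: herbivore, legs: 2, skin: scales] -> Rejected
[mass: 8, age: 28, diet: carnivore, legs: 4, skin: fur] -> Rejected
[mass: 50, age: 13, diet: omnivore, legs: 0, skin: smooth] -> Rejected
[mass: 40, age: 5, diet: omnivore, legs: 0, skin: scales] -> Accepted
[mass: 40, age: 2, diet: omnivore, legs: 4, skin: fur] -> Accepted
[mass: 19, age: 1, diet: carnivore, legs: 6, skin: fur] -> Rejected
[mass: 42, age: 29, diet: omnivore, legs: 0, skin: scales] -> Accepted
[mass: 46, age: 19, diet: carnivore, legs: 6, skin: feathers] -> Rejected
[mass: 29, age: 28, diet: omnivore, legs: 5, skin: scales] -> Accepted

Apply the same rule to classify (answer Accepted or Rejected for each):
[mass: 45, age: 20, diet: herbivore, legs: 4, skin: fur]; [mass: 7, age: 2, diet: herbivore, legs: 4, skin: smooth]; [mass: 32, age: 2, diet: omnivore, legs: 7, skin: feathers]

Rejected, Rejected, Accepted

Every 'Accepted' example satisfies: diet is omnivore AND mass ≤ 42. None of the 'Rejected' examples do.
[mass: 45, age: 20, diet: herbivore, legs: 4, skin: fur] — diet is herbivore, mass = 45, hence Rejected. [mass: 7, age: 2, diet: herbivore, legs: 4, skin: smooth] — diet is herbivore, mass = 7, hence Rejected. [mass: 32, age: 2, diet: omnivore, legs: 7, skin: feathers] — diet is omnivore, mass = 32, hence Accepted.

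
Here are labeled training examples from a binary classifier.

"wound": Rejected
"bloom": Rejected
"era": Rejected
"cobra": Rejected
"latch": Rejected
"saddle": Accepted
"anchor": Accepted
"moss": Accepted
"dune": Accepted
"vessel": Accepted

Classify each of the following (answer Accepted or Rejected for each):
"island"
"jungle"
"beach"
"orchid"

Accepted, Accepted, Rejected, Accepted

Every 'Accepted' example satisfies: even length. None of the 'Rejected' examples do.
"island" — length 6, hence Accepted.
"jungle" — length 6, hence Accepted.
"beach" — length 5, hence Rejected.
"orchid" — length 6, hence Accepted.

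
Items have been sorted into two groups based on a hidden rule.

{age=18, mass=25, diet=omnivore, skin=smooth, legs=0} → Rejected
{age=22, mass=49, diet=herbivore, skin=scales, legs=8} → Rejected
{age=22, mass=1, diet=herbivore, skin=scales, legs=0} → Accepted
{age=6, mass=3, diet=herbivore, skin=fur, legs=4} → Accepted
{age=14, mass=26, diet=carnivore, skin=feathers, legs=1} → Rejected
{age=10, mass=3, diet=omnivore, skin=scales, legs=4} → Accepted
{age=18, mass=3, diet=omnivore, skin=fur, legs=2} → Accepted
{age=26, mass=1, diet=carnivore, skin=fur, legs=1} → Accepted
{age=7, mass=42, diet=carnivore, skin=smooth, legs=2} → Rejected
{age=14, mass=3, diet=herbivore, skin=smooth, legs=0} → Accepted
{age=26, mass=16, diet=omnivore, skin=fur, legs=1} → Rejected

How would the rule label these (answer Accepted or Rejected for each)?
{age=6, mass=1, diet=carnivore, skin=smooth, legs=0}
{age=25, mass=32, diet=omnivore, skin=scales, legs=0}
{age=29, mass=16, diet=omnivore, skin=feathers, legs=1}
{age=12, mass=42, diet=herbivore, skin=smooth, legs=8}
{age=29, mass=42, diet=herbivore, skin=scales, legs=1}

The rule appears to be: mass ≤ 3.

Accepted, Rejected, Rejected, Rejected, Rejected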